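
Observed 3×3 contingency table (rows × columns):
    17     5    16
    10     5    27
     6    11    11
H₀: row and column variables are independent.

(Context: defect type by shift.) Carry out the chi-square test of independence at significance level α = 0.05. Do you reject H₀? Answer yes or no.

Row totals [38, 42, 28], col totals [33, 21, 54], n=108
χ² = (17−11.61)²/11.61 + (5−7.39)²/7.39 + (16−19.00)²/19.00 + (10−12.83)²/12.83 + (5−8.17)²/8.17 + (27−21.00)²/21.00 + (6−8.56)²/8.56 + (11−5.44)²/5.44 + (11−14.00)²/14.00 = 14.3900
df = 4
p-value (upper-tail) = 0.00615
At α=0.05: p < α → reject H₀

reject H₀: yes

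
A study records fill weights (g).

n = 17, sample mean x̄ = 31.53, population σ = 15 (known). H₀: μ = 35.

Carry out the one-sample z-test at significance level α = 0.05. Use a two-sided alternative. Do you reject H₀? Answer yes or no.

reject H₀: no

SE = σ/√n = 15/√17 = 3.6380
z = (x̄−μ₀)/SE = (31.53−35)/3.6380 = -0.9538
p-value (two-sided) = 0.34018
At α=0.05: p ≥ α → fail to reject H₀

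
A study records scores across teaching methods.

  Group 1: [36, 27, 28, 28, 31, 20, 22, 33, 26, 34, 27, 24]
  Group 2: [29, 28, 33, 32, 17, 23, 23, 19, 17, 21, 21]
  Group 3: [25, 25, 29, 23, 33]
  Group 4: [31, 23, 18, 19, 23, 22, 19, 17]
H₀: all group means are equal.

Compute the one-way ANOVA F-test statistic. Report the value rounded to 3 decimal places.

Group means [28.00, 23.91, 27.00, 21.50], grand mean 25.167
SSB = Σnᵢ(x̄ᵢ−x̄)² = 238.091; SSW = ΣΣ(x−x̄ᵢ)² = 788.909
MSB = 238.091/3 = 79.3636; MSW = 788.909/32 = 24.6534
F = MSB/MSW = 3.2192
df = (3, 32)

test statistic = 3.219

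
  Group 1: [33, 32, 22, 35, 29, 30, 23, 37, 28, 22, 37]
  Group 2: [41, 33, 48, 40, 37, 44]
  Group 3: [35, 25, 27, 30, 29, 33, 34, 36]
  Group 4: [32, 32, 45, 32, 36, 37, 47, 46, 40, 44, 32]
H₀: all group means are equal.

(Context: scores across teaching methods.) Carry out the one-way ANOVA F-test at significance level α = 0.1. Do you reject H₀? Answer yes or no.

reject H₀: yes

Group means [29.82, 40.50, 31.12, 38.45], grand mean 34.528
SSB = Σnᵢ(x̄ᵢ−x̄)² = 720.234; SSW = ΣΣ(x−x̄ᵢ)² = 946.739
MSB = 720.234/3 = 240.0779; MSW = 946.739/32 = 29.5856
F = MSB/MSW = 8.1147
df = (3, 32)
p-value (upper-tail) = 0.00037
At α=0.1: p < α → reject H₀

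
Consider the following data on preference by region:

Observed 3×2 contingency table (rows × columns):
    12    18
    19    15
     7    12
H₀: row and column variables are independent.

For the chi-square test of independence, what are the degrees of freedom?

df = (r−1)(c−1) = (3−1)·(2−1) = 2

degrees of freedom = 2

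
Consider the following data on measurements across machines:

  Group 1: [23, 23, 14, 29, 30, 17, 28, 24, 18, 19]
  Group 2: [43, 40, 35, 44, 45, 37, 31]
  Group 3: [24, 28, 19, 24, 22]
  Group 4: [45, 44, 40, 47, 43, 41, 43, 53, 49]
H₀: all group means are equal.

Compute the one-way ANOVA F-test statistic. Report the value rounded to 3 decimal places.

test statistic = 46.639

Group means [22.50, 39.29, 23.40, 45.00], grand mean 32.968
SSB = Σnᵢ(x̄ᵢ−x̄)² = 3135.839; SSW = ΣΣ(x−x̄ᵢ)² = 605.129
MSB = 3135.839/3 = 1045.2797; MSW = 605.129/27 = 22.4122
F = MSB/MSW = 46.6389
df = (3, 27)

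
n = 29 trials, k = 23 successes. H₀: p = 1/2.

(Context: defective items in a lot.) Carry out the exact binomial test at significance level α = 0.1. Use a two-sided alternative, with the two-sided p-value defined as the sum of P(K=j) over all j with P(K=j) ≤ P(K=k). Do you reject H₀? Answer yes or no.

Exact binomial: n=29, k=23, p₀=1/2=0.5000
P(X=j) = C(n,j)·p₀^j·(1−p₀)^(n−j); p = Σ P(X=j) over j with P(X=j) ≤ P(X=23)
p-value (two-sided) = 0.00232
At α=0.1: p < α → reject H₀

reject H₀: yes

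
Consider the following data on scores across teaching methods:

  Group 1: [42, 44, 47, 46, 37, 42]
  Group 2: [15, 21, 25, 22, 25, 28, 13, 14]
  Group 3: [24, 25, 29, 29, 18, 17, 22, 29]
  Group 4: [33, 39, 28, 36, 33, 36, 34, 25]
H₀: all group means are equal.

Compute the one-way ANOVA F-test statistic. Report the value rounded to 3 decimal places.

Group means [43.00, 20.38, 24.12, 33.00], grand mean 29.267
SSB = Σnᵢ(x̄ᵢ−x̄)² = 2087.117; SSW = ΣΣ(x−x̄ᵢ)² = 600.750
MSB = 2087.117/3 = 695.7056; MSW = 600.750/26 = 23.1058
F = MSB/MSW = 30.1096
df = (3, 26)

test statistic = 30.110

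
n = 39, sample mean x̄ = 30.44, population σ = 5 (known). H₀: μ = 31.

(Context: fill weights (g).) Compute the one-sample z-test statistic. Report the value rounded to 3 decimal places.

SE = σ/√n = 5/√39 = 0.8006
z = (x̄−μ₀)/SE = (30.44−31)/0.8006 = -0.6994

test statistic = -0.699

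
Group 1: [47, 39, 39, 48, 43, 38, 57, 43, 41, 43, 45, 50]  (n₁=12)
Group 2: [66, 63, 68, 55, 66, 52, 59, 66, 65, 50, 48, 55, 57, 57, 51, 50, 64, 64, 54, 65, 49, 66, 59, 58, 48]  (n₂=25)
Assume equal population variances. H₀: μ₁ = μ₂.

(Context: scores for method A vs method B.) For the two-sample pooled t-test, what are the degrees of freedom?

df = n₁ + n₂ − 2 = 12 + 25 − 2 = 35

degrees of freedom = 35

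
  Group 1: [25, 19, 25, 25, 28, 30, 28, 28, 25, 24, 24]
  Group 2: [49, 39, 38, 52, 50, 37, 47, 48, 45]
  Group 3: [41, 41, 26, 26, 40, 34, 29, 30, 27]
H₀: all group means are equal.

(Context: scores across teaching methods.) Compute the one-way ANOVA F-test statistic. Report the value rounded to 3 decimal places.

Group means [25.55, 45.00, 32.67], grand mean 33.793
SSB = Σnᵢ(x̄ᵢ−x̄)² = 1890.031; SSW = ΣΣ(x−x̄ᵢ)² = 674.727
MSB = 1890.031/2 = 945.0157; MSW = 674.727/26 = 25.9510
F = MSB/MSW = 36.4153
df = (2, 26)

test statistic = 36.415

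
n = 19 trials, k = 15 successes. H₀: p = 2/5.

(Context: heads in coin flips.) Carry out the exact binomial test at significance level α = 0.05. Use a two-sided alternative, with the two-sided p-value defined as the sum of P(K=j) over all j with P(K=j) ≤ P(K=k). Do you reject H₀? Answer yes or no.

Exact binomial: n=19, k=15, p₀=2/5=0.4000
P(X=j) = C(n,j)·p₀^j·(1−p₀)^(n−j); p = Σ P(X=j) over j with P(X=j) ≤ P(X=15)
p-value (two-sided) = 0.00070
At α=0.05: p < α → reject H₀

reject H₀: yes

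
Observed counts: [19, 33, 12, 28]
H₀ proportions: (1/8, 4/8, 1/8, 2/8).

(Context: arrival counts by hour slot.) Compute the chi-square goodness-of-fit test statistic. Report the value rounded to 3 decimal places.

test statistic = 9.674

n = 92; E_i = n·p_i = [11.50, 46.00, 11.50, 23.00]
χ² = (19−11.50)²/11.50 + (33−46.00)²/46.00 + (12−11.50)²/11.50 + (28−23.00)²/23.00 = 9.6739
df = 3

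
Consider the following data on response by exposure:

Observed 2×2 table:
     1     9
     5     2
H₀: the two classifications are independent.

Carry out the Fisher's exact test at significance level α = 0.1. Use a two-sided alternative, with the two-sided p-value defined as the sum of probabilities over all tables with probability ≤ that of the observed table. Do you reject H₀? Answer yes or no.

reject H₀: yes

Margins: r₁=10, r₂=7, c₁=6, c₂=11, n=17
p_obs = C(10,1)·C(7,5)/C(17,6); sum pmf over tables with pmf ≤ p_obs
p-value (two-sided) = 0.03450
At α=0.1: p < α → reject H₀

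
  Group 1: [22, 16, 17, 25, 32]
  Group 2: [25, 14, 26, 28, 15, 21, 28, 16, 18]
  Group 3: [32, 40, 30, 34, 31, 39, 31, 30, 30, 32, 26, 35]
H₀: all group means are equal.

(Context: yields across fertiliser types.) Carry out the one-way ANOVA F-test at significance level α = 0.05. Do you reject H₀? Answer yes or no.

reject H₀: yes

Group means [22.40, 21.22, 32.50], grand mean 26.654
SSB = Σnᵢ(x̄ᵢ−x̄)² = 766.129; SSW = ΣΣ(x−x̄ᵢ)² = 599.756
MSB = 766.129/2 = 383.0645; MSW = 599.756/23 = 26.0763
F = MSB/MSW = 14.6901
df = (2, 23)
p-value (upper-tail) = 0.00008
At α=0.05: p < α → reject H₀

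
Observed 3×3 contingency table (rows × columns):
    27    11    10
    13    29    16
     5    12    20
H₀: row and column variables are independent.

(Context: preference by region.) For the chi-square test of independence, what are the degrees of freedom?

degrees of freedom = 4

df = (r−1)(c−1) = (3−1)·(3−1) = 4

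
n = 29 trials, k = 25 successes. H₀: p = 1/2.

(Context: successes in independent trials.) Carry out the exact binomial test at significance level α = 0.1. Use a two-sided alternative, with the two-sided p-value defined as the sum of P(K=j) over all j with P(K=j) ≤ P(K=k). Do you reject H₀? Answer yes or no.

Exact binomial: n=29, k=25, p₀=1/2=0.5000
P(X=j) = C(n,j)·p₀^j·(1−p₀)^(n−j); p = Σ P(X=j) over j with P(X=j) ≤ P(X=25)
p-value (two-sided) = 0.00010
At α=0.1: p < α → reject H₀

reject H₀: yes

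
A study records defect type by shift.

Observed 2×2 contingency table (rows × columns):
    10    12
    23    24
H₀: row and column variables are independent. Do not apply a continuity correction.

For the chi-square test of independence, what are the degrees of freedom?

degrees of freedom = 1

df = (r−1)(c−1) = (2−1)·(2−1) = 1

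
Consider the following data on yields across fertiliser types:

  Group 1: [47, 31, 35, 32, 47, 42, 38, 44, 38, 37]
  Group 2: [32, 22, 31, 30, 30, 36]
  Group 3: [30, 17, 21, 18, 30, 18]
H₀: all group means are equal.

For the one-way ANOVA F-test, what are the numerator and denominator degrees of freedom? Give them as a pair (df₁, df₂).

degrees of freedom = [2, 19]

k = 3 groups, N = 22 total
df = (k−1, N−k) = (3−1, 22−3) = (2, 19)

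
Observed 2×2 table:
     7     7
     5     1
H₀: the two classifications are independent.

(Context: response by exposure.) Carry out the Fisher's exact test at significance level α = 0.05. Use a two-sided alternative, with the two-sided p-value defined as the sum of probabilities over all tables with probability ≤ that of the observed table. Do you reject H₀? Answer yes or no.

reject H₀: no

Margins: r₁=14, r₂=6, c₁=12, c₂=8, n=20
p_obs = C(14,7)·C(6,5)/C(20,12); sum pmf over tables with pmf ≤ p_obs
p-value (two-sided) = 0.32456
At α=0.05: p ≥ α → fail to reject H₀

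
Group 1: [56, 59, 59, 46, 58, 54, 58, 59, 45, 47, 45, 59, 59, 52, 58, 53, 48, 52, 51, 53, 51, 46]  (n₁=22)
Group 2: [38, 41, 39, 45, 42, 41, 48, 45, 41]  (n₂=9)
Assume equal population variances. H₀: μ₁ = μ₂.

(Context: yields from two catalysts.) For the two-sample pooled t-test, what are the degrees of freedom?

degrees of freedom = 29

df = n₁ + n₂ − 2 = 22 + 9 − 2 = 29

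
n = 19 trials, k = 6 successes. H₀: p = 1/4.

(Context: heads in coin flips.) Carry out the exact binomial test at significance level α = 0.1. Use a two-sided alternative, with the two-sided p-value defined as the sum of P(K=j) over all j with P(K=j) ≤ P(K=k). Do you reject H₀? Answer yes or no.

reject H₀: no

Exact binomial: n=19, k=6, p₀=1/4=0.2500
P(X=j) = C(n,j)·p₀^j·(1−p₀)^(n−j); p = Σ P(X=j) over j with P(X=j) ≤ P(X=6)
p-value (two-sided) = 0.59534
At α=0.1: p ≥ α → fail to reject H₀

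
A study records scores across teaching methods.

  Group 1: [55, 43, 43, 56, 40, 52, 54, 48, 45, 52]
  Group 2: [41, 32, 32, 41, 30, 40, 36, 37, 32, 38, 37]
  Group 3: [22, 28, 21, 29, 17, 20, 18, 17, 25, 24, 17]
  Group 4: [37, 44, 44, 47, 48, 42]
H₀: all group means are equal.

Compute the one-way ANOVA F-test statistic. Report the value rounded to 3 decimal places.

Group means [48.80, 36.00, 21.64, 43.67], grand mean 36.421
SSB = Σnᵢ(x̄ᵢ−x̄)² = 4253.784; SSW = ΣΣ(x−x̄ᵢ)² = 723.479
MSB = 4253.784/3 = 1417.9281; MSW = 723.479/34 = 21.2788
F = MSB/MSW = 66.6358
df = (3, 34)

test statistic = 66.636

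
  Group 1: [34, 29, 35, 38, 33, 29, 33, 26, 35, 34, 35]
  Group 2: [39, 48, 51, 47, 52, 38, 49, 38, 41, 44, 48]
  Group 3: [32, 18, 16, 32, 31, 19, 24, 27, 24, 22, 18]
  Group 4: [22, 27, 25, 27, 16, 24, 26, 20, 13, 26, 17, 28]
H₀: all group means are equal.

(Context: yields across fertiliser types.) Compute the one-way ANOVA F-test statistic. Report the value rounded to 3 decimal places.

test statistic = 48.288

Group means [32.82, 45.00, 23.91, 22.58], grand mean 30.889
SSB = Σnᵢ(x̄ᵢ−x̄)² = 3594.982; SSW = ΣΣ(x−x̄ᵢ)² = 1017.462
MSB = 3594.982/3 = 1198.3274; MSW = 1017.462/41 = 24.8161
F = MSB/MSW = 48.2882
df = (3, 41)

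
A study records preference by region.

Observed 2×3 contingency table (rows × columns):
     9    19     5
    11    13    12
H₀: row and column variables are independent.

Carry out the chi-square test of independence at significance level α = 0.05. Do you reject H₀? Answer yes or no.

Row totals [33, 36], col totals [20, 32, 17], n=69
χ² = (9−9.57)²/9.57 + (19−15.30)²/15.30 + (5−8.13)²/8.13 + (11−10.43)²/10.43 + (13−16.70)²/16.70 + (12−8.87)²/8.87 = 4.0846
df = 2
p-value (upper-tail) = 0.12973
At α=0.05: p ≥ α → fail to reject H₀

reject H₀: no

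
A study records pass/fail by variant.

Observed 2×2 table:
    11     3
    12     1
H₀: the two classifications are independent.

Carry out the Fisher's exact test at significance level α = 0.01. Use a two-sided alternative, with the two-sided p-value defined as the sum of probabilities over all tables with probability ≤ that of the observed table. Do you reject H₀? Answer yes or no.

Margins: r₁=14, r₂=13, c₁=23, c₂=4, n=27
p_obs = C(14,11)·C(13,12)/C(27,23); sum pmf over tables with pmf ≤ p_obs
p-value (two-sided) = 0.59556
At α=0.01: p ≥ α → fail to reject H₀

reject H₀: no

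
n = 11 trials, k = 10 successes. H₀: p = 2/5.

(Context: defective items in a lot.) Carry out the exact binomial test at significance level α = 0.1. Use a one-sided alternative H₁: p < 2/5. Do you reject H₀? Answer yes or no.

Exact binomial: n=11, k=10, p₀=2/5=0.4000
P(X≤10) from Σ C(n,i)·p₀^i·(1−p₀)^(n−i)
p-value (one-sided, H₁ less) = 0.99996
At α=0.1: p ≥ α → fail to reject H₀

reject H₀: no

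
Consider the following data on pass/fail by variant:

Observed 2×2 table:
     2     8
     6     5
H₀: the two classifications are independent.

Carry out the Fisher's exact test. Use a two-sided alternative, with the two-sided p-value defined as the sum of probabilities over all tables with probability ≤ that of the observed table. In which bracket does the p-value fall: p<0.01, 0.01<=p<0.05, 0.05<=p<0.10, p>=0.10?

p-value bracket: p>=0.10

Margins: r₁=10, r₂=11, c₁=8, c₂=13, n=21
p_obs = C(10,2)·C(11,6)/C(21,8); sum pmf over tables with pmf ≤ p_obs
p-value (two-sided) = 0.18266
→ bracket: p>=0.10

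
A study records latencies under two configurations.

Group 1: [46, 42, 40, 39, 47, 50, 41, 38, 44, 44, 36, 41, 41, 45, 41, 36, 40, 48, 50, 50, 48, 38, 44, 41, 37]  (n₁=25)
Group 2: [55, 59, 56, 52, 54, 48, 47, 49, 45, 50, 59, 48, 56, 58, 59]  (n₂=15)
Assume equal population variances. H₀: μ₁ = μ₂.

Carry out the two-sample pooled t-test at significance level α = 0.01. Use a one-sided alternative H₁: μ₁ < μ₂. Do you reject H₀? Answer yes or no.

x̄₁=42.680, s₁=4.404, n₁=25
x̄₂=53.000, s₂=4.870, n₂=15
s_p² = [24·4.404² + 14·4.870²]/38 = 20.9853
SE = √(s_p²·(1/25+1/15)) = 1.4961
t = (42.680−53.000)/1.4961 = -6.8978
df = 38
p-value (one-sided, H₁ less) = 0.00000
At α=0.01: p < α → reject H₀

reject H₀: yes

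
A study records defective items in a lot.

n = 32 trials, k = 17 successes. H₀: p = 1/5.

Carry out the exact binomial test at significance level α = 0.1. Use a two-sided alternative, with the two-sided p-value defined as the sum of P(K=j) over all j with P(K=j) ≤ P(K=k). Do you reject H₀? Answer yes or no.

Exact binomial: n=32, k=17, p₀=1/5=0.2000
P(X=j) = C(n,j)·p₀^j·(1−p₀)^(n−j); p = Σ P(X=j) over j with P(X=j) ≤ P(X=17)
p-value (two-sided) = 0.00003
At α=0.1: p < α → reject H₀

reject H₀: yes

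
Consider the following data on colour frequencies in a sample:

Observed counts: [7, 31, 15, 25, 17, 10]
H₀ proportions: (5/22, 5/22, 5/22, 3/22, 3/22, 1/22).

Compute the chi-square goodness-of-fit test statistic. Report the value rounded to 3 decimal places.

test statistic = 31.540

n = 105; E_i = n·p_i = [23.86, 23.86, 23.86, 14.32, 14.32, 4.77]
χ² = (7−23.86)²/23.86 + (31−23.86)²/23.86 + (15−23.86)²/23.86 + (25−14.32)²/14.32 + (17−14.32)²/14.32 + (10−4.77)²/4.77 = 31.5397
df = 5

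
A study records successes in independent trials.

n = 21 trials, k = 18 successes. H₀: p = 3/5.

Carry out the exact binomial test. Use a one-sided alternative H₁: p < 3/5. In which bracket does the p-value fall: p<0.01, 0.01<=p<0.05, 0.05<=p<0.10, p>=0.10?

p-value bracket: p>=0.10

Exact binomial: n=21, k=18, p₀=3/5=0.6000
P(X≤18) from Σ C(n,i)·p₀^i·(1−p₀)^(n−i)
p-value (one-sided, H₁ less) = 0.99762
→ bracket: p>=0.10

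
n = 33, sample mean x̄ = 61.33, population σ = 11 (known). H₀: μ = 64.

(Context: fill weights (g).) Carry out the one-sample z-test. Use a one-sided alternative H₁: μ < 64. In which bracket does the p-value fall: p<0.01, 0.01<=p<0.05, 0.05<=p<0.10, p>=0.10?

p-value bracket: 0.05<=p<0.10

SE = σ/√n = 11/√33 = 1.9149
z = (x̄−μ₀)/SE = (61.33−64)/1.9149 = -1.3944
p-value (one-sided, H₁ less) = 0.08160
→ bracket: 0.05<=p<0.10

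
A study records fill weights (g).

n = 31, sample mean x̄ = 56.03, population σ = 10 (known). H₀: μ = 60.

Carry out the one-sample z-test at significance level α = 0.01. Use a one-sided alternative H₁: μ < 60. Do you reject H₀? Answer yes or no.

SE = σ/√n = 10/√31 = 1.7961
z = (x̄−μ₀)/SE = (56.03−60)/1.7961 = -2.2104
p-value (one-sided, H₁ less) = 0.01354
At α=0.01: p ≥ α → fail to reject H₀

reject H₀: no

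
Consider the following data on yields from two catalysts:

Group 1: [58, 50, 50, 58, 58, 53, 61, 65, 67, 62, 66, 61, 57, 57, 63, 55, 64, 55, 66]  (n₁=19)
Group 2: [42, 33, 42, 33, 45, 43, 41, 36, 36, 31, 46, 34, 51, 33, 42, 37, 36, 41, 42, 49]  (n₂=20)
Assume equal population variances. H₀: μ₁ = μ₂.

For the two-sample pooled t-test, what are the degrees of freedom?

degrees of freedom = 37

df = n₁ + n₂ − 2 = 19 + 20 − 2 = 37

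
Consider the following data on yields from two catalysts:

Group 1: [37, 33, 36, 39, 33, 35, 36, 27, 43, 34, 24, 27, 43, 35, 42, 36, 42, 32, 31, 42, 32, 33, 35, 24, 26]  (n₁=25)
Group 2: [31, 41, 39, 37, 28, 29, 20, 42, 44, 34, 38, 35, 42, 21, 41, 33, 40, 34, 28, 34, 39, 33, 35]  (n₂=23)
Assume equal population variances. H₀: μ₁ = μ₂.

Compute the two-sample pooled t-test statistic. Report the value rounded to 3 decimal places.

test statistic = -0.238

x̄₁=34.280, s₁=5.712, n₁=25
x̄₂=34.696, s₂=6.399, n₂=23
s_p² = [24·5.712² + 22·6.399²]/46 = 36.6067
SE = √(s_p²·(1/25+1/23)) = 1.7481
t = (34.280−34.696)/1.7481 = -0.2378
df = 46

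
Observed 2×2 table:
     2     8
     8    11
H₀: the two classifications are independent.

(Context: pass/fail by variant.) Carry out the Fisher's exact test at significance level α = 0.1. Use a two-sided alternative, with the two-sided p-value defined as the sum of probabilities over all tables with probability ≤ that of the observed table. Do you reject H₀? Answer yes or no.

reject H₀: no

Margins: r₁=10, r₂=19, c₁=10, c₂=19, n=29
p_obs = C(10,2)·C(19,8)/C(29,10); sum pmf over tables with pmf ≤ p_obs
p-value (two-sided) = 0.41367
At α=0.1: p ≥ α → fail to reject H₀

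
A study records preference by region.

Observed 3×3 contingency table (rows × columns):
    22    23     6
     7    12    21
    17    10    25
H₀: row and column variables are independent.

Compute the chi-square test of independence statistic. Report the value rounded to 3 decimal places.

test statistic = 23.413

Row totals [51, 40, 52], col totals [46, 45, 52], n=143
χ² = (22−16.41)²/16.41 + (23−16.05)²/16.05 + (6−18.55)²/18.55 + (7−12.87)²/12.87 + (12−12.59)²/12.59 + (21−14.55)²/14.55 + (17−16.73)²/16.73 + (10−16.36)²/16.36 + (25−18.91)²/18.91 = 23.4130
df = 4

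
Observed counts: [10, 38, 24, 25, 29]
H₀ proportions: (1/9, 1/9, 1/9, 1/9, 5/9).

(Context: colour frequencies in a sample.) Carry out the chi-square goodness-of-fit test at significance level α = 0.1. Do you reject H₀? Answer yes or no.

n = 126; E_i = n·p_i = [14.00, 14.00, 14.00, 14.00, 70.00]
χ² = (10−14.00)²/14.00 + (38−14.00)²/14.00 + (24−14.00)²/14.00 + (25−14.00)²/14.00 + (29−70.00)²/70.00 = 82.0857
df = 4
p-value (upper-tail) = 0.00000
At α=0.1: p < α → reject H₀

reject H₀: yes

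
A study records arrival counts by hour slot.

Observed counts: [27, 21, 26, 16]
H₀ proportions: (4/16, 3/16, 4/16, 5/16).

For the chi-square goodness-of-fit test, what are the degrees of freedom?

degrees of freedom = 3

df = k − 1 = 4 − 1 = 3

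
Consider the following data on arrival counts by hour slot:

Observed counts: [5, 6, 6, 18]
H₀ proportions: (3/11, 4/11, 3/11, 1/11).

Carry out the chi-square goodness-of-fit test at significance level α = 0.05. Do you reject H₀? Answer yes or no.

reject H₀: yes

n = 35; E_i = n·p_i = [9.55, 12.73, 9.55, 3.18]
χ² = (5−9.55)²/9.55 + (6−12.73)²/12.73 + (6−9.55)²/9.55 + (18−3.18)²/3.18 = 76.0476
df = 3
p-value (upper-tail) = 0.00000
At α=0.05: p < α → reject H₀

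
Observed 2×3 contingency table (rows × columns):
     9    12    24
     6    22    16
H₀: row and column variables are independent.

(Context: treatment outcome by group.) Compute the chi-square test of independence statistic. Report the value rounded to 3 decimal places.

test statistic = 5.131

Row totals [45, 44], col totals [15, 34, 40], n=89
χ² = (9−7.58)²/7.58 + (12−17.19)²/17.19 + (24−20.22)²/20.22 + (6−7.42)²/7.42 + (22−16.81)²/16.81 + (16−19.78)²/19.78 = 5.1306
df = 2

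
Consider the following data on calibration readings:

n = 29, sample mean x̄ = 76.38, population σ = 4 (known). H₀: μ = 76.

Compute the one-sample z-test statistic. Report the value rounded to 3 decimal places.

test statistic = 0.512

SE = σ/√n = 4/√29 = 0.7428
z = (x̄−μ₀)/SE = (76.38−76)/0.7428 = 0.5116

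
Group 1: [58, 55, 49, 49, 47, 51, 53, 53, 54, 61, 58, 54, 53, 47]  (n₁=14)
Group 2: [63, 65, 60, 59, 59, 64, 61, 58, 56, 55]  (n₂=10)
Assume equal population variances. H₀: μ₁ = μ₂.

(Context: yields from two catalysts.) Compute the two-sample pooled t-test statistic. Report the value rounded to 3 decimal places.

x̄₁=53.000, s₁=4.188, n₁=14
x̄₂=60.000, s₂=3.300, n₂=10
s_p² = [13·4.188² + 9·3.300²]/22 = 14.8182
SE = √(s_p²·(1/14+1/10)) = 1.5938
t = (53.000−60.000)/1.5938 = -4.3920
df = 22

test statistic = -4.392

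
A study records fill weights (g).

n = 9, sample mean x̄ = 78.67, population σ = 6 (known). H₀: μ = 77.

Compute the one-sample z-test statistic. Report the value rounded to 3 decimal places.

SE = σ/√n = 6/√9 = 2.0000
z = (x̄−μ₀)/SE = (78.67−77)/2.0000 = 0.8350

test statistic = 0.835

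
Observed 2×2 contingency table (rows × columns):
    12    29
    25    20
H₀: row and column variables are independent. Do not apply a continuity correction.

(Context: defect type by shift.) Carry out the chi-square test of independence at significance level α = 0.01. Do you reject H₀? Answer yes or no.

Row totals [41, 45], col totals [37, 49], n=86
χ² = (12−17.64)²/17.64 + (29−23.36)²/23.36 + (25−19.36)²/19.36 + (20−25.64)²/25.64 = 6.0477
df = 1
p-value (upper-tail) = 0.01392
At α=0.01: p ≥ α → fail to reject H₀

reject H₀: no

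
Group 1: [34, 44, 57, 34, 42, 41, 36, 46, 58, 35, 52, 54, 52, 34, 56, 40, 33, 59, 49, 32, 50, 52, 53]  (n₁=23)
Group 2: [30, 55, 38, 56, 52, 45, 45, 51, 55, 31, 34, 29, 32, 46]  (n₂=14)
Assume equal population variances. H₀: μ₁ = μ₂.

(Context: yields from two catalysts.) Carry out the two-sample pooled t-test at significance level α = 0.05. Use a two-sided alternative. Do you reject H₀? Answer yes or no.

x̄₁=45.348, s₁=9.218, n₁=23
x̄₂=42.786, s₂=10.207, n₂=14
s_p² = [22·9.218² + 13·10.207²]/35 = 92.1021
SE = √(s_p²·(1/23+1/14)) = 3.2532
t = (45.348−42.786)/3.2532 = 0.7876
df = 35
p-value (two-sided) = 0.43625
At α=0.05: p ≥ α → fail to reject H₀

reject H₀: no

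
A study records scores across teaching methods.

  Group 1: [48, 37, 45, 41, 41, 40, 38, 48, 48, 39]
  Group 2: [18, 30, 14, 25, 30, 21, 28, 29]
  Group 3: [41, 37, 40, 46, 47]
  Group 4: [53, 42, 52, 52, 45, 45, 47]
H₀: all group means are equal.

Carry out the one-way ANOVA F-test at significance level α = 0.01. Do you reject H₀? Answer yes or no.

Group means [42.50, 24.38, 42.20, 48.00], grand mean 38.900
SSB = Σnᵢ(x̄ᵢ−x̄)² = 2451.525; SSW = ΣΣ(x−x̄ᵢ)² = 611.175
MSB = 2451.525/3 = 817.1750; MSW = 611.175/26 = 23.5067
F = MSB/MSW = 34.7634
df = (3, 26)
p-value (upper-tail) = 0.00000
At α=0.01: p < α → reject H₀

reject H₀: yes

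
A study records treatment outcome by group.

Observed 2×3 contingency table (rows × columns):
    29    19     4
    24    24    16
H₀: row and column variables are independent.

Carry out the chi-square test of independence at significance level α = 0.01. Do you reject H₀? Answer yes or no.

Row totals [52, 64], col totals [53, 43, 20], n=116
χ² = (29−23.76)²/23.76 + (19−19.28)²/19.28 + (4−8.97)²/8.97 + (24−29.24)²/29.24 + (24−23.72)²/23.72 + (16−11.03)²/11.03 = 7.0876
df = 2
p-value (upper-tail) = 0.02890
At α=0.01: p ≥ α → fail to reject H₀

reject H₀: no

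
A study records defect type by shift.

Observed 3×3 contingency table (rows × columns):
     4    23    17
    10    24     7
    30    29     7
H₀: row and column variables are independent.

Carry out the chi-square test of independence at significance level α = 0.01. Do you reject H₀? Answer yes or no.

reject H₀: yes

Row totals [44, 41, 66], col totals [44, 76, 31], n=151
χ² = (4−12.82)²/12.82 + (23−22.15)²/22.15 + (17−9.03)²/9.03 + (10−11.95)²/11.95 + (24−20.64)²/20.64 + (7−8.42)²/8.42 + (30−19.23)²/19.23 + (29−33.22)²/33.22 + (7−13.55)²/13.55 = 23.9640
df = 4
p-value (upper-tail) = 0.00008
At α=0.01: p < α → reject H₀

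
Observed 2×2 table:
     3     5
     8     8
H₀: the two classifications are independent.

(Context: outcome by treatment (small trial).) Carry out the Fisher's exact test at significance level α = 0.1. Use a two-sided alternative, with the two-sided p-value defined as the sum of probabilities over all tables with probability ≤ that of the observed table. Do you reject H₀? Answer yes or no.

reject H₀: no

Margins: r₁=8, r₂=16, c₁=11, c₂=13, n=24
p_obs = C(8,3)·C(16,8)/C(24,11); sum pmf over tables with pmf ≤ p_obs
p-value (two-sided) = 0.67919
At α=0.1: p ≥ α → fail to reject H₀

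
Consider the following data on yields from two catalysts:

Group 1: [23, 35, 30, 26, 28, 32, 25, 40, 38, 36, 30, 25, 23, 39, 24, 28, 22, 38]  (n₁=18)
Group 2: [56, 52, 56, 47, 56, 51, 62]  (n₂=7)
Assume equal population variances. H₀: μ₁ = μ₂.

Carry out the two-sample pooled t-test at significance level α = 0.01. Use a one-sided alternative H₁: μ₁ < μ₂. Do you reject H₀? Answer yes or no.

x̄₁=30.111, s₁=6.163, n₁=18
x̄₂=54.286, s₂=4.786, n₂=7
s_p² = [17·6.163² + 6·4.786²]/23 = 34.0524
SE = √(s_p²·(1/18+1/7)) = 2.5993
t = (30.111−54.286)/2.5993 = -9.3004
df = 23
p-value (one-sided, H₁ less) = 0.00000
At α=0.01: p < α → reject H₀

reject H₀: yes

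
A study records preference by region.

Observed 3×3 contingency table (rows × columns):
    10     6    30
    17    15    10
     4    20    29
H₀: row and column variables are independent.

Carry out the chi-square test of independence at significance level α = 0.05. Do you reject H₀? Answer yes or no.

Row totals [46, 42, 53], col totals [31, 41, 69], n=141
χ² = (10−10.11)²/10.11 + (6−13.38)²/13.38 + (30−22.51)²/22.51 + (17−9.23)²/9.23 + (15−12.21)²/12.21 + (10−20.55)²/20.55 + (4−11.65)²/11.65 + (20−15.41)²/15.41 + (29−25.94)²/25.94 = 25.9001
df = 4
p-value (upper-tail) = 0.00003
At α=0.05: p < α → reject H₀

reject H₀: yes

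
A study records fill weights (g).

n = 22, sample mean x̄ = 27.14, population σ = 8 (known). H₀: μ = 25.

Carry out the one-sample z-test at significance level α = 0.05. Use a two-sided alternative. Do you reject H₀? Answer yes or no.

SE = σ/√n = 8/√22 = 1.7056
z = (x̄−μ₀)/SE = (27.14−25)/1.7056 = 1.2547
p-value (two-sided) = 0.20959
At α=0.05: p ≥ α → fail to reject H₀

reject H₀: no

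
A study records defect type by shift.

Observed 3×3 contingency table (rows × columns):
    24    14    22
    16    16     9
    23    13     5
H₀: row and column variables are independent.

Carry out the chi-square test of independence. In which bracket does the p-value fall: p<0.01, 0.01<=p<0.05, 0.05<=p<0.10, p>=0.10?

Row totals [60, 41, 41], col totals [63, 43, 36], n=142
χ² = (24−26.62)²/26.62 + (14−18.17)²/18.17 + (22−15.21)²/15.21 + (16−18.19)²/18.19 + (16−12.42)²/12.42 + (9−10.39)²/10.39 + (23−18.19)²/18.19 + (13−12.42)²/12.42 + (5−10.39)²/10.39 = 9.8287
df = 4
p-value (upper-tail) = 0.04341
→ bracket: 0.01<=p<0.05

p-value bracket: 0.01<=p<0.05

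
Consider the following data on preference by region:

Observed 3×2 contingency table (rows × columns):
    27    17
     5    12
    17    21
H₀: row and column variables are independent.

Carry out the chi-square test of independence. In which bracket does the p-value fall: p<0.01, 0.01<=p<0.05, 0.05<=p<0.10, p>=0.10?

Row totals [44, 17, 38], col totals [49, 50], n=99
χ² = (27−21.78)²/21.78 + (17−22.22)²/22.22 + (5−8.41)²/8.41 + (12−8.59)²/8.59 + (17−18.81)²/18.81 + (21−19.19)²/19.19 = 5.5666
df = 2
p-value (upper-tail) = 0.06183
→ bracket: 0.05<=p<0.10

p-value bracket: 0.05<=p<0.10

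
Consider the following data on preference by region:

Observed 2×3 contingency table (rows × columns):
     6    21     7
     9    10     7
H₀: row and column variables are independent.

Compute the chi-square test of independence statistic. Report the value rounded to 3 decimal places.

Row totals [34, 26], col totals [15, 31, 14], n=60
χ² = (6−8.50)²/8.50 + (21−17.57)²/17.57 + (7−7.93)²/7.93 + (9−6.50)²/6.50 + (10−13.43)²/13.43 + (7−6.07)²/6.07 = 3.4988
df = 2

test statistic = 3.499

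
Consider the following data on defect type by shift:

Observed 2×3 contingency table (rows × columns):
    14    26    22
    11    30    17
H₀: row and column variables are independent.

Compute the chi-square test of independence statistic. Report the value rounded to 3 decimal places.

test statistic = 1.155

Row totals [62, 58], col totals [25, 56, 39], n=120
χ² = (14−12.92)²/12.92 + (26−28.93)²/28.93 + (22−20.15)²/20.15 + (11−12.08)²/12.08 + (30−27.07)²/27.07 + (17−18.85)²/18.85 = 1.1547
df = 2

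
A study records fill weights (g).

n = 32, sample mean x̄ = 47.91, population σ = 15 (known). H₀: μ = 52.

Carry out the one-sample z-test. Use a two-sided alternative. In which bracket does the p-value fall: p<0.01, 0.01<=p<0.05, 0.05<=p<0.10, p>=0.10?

p-value bracket: p>=0.10

SE = σ/√n = 15/√32 = 2.6517
z = (x̄−μ₀)/SE = (47.91−52)/2.6517 = -1.5424
p-value (two-sided) = 0.12297
→ bracket: p>=0.10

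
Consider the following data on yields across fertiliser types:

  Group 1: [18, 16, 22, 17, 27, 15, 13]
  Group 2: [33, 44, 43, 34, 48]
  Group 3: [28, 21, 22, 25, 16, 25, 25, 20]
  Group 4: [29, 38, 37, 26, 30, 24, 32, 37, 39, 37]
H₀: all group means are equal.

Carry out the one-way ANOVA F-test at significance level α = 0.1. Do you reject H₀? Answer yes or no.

reject H₀: yes

Group means [18.29, 40.40, 22.75, 32.90], grand mean 28.033
SSB = Σnᵢ(x̄ᵢ−x̄)² = 1889.938; SSW = ΣΣ(x−x̄ᵢ)² = 673.029
MSB = 1889.938/3 = 629.9794; MSW = 673.029/26 = 25.8857
F = MSB/MSW = 24.3370
df = (3, 26)
p-value (upper-tail) = 0.00000
At α=0.1: p < α → reject H₀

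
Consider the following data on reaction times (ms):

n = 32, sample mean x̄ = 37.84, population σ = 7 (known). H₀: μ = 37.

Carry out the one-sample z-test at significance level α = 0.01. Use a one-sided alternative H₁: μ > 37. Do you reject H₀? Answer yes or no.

reject H₀: no

SE = σ/√n = 7/√32 = 1.2374
z = (x̄−μ₀)/SE = (37.84−37)/1.2374 = 0.6788
p-value (one-sided, H₁ greater) = 0.24863
At α=0.01: p ≥ α → fail to reject H₀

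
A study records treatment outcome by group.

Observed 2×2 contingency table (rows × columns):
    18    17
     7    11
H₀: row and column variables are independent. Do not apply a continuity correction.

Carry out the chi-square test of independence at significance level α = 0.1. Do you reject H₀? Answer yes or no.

reject H₀: no

Row totals [35, 18], col totals [25, 28], n=53
χ² = (18−16.51)²/16.51 + (17−18.49)²/18.49 + (7−8.49)²/8.49 + (11−9.51)²/9.51 = 0.7501
df = 1
p-value (upper-tail) = 0.38646
At α=0.1: p ≥ α → fail to reject H₀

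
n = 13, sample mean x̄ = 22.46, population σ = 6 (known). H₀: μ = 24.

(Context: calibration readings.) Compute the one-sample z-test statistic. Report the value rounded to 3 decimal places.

SE = σ/√n = 6/√13 = 1.6641
z = (x̄−μ₀)/SE = (22.46−24)/1.6641 = -0.9254

test statistic = -0.925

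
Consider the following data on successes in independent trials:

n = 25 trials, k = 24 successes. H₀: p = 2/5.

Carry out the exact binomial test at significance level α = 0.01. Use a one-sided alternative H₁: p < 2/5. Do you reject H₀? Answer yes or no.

reject H₀: no

Exact binomial: n=25, k=24, p₀=2/5=0.4000
P(X≤24) from Σ C(n,i)·p₀^i·(1−p₀)^(n−i)
p-value (one-sided, H₁ less) = 1.00000
At α=0.01: p ≥ α → fail to reject H₀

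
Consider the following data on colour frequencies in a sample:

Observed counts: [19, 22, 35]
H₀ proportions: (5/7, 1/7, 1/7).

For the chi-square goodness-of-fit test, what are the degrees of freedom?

degrees of freedom = 2

df = k − 1 = 3 − 1 = 2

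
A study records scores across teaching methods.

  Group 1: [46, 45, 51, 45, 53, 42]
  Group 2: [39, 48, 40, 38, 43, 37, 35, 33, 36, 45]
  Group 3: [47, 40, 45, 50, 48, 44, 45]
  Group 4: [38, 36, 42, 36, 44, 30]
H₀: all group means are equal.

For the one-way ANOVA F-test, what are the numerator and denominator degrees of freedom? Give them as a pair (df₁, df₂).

k = 4 groups, N = 29 total
df = (k−1, N−k) = (4−1, 29−4) = (3, 25)

degrees of freedom = [3, 25]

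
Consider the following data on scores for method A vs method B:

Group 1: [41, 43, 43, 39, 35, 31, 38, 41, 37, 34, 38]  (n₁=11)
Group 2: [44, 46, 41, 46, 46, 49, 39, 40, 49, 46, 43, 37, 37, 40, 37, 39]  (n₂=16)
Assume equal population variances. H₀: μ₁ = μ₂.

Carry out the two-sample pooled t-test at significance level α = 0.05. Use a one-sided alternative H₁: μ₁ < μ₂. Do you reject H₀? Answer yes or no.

reject H₀: yes

x̄₁=38.182, s₁=3.790, n₁=11
x̄₂=42.438, s₂=4.211, n₂=16
s_p² = [10·3.790² + 15·4.211²]/25 = 16.3830
SE = √(s_p²·(1/11+1/16)) = 1.5853
t = (38.182−42.438)/1.5853 = -2.6844
df = 25
p-value (one-sided, H₁ less) = 0.00635
At α=0.05: p < α → reject H₀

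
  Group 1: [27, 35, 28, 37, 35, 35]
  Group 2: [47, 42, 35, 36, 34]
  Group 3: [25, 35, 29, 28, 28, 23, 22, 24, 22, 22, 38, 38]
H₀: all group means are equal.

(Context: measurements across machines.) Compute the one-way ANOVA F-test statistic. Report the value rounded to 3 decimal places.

Group means [32.83, 38.80, 27.83], grand mean 31.522
SSB = Σnᵢ(x̄ᵢ−x̄)² = 438.439; SSW = ΣΣ(x−x̄ᵢ)² = 619.300
MSB = 438.439/2 = 219.2196; MSW = 619.300/20 = 30.9650
F = MSB/MSW = 7.0796
df = (2, 20)

test statistic = 7.080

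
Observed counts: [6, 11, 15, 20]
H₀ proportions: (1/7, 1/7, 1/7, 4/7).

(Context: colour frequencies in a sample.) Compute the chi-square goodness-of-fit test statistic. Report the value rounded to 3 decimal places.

test statistic = 12.885

n = 52; E_i = n·p_i = [7.43, 7.43, 7.43, 29.71]
χ² = (6−7.43)²/7.43 + (11−7.43)²/7.43 + (15−7.43)²/7.43 + (20−29.71)²/29.71 = 12.8846
df = 3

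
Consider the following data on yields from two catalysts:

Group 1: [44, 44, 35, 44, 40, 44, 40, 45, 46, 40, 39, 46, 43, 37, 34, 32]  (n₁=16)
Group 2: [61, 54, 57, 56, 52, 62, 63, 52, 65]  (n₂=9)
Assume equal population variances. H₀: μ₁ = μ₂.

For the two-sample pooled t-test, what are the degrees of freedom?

degrees of freedom = 23

df = n₁ + n₂ − 2 = 16 + 9 − 2 = 23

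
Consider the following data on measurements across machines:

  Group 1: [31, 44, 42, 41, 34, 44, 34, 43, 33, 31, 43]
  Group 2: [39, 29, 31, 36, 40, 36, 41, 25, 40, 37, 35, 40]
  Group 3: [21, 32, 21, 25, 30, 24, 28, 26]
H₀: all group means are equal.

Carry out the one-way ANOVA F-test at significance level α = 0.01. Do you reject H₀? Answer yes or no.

reject H₀: yes

Group means [38.18, 35.75, 25.88], grand mean 34.065
SSB = Σnᵢ(x̄ᵢ−x̄)² = 757.110; SSW = ΣΣ(x−x̄ᵢ)² = 690.761
MSB = 757.110/2 = 378.5548; MSW = 690.761/28 = 24.6700
F = MSB/MSW = 15.3447
df = (2, 28)
p-value (upper-tail) = 0.00003
At α=0.01: p < α → reject H₀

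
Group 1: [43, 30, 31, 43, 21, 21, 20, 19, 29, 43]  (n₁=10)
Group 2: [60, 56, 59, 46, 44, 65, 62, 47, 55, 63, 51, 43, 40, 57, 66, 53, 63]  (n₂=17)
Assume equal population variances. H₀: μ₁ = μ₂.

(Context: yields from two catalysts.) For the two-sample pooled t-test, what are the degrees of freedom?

degrees of freedom = 25

df = n₁ + n₂ − 2 = 10 + 17 − 2 = 25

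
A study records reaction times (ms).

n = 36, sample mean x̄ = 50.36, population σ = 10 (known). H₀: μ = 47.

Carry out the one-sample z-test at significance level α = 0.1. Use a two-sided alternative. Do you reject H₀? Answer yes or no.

reject H₀: yes

SE = σ/√n = 10/√36 = 1.6667
z = (x̄−μ₀)/SE = (50.36−47)/1.6667 = 2.0160
p-value (two-sided) = 0.04380
At α=0.1: p < α → reject H₀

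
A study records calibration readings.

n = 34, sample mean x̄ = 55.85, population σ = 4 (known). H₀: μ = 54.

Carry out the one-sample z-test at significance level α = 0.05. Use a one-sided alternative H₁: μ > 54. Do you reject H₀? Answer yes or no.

reject H₀: yes

SE = σ/√n = 4/√34 = 0.6860
z = (x̄−μ₀)/SE = (55.85−54)/0.6860 = 2.6968
p-value (one-sided, H₁ greater) = 0.00350
At α=0.05: p < α → reject H₀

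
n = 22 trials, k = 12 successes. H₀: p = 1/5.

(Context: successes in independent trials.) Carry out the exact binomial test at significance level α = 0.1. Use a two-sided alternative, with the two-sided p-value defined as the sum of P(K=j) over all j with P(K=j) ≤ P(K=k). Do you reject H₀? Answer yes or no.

reject H₀: yes

Exact binomial: n=22, k=12, p₀=1/5=0.2000
P(X=j) = C(n,j)·p₀^j·(1−p₀)^(n−j); p = Σ P(X=j) over j with P(X=j) ≤ P(X=12)
p-value (two-sided) = 0.00035
At α=0.1: p < α → reject H₀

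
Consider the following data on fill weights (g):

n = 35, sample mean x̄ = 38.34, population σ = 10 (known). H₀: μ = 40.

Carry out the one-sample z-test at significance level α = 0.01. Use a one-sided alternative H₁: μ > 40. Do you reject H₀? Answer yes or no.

reject H₀: no

SE = σ/√n = 10/√35 = 1.6903
z = (x̄−μ₀)/SE = (38.34−40)/1.6903 = -0.9821
p-value (one-sided, H₁ greater) = 0.83697
At α=0.01: p ≥ α → fail to reject H₀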